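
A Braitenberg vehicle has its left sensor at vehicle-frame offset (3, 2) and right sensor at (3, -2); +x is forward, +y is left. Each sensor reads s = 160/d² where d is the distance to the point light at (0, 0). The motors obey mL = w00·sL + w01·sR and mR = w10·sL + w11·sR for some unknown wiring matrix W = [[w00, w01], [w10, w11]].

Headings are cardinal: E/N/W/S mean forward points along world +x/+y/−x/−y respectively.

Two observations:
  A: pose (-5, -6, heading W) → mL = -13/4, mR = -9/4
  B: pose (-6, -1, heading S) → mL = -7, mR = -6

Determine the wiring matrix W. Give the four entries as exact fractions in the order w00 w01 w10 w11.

-1 -1 -1 -1/2

obs A: pose=(-5,-6,W) → sL=5/4, sR=2, mL=-13/4, mR=-9/4
obs B: pose=(-6,-1,S) → sL=5, sR=2, mL=-7, mR=-6
sensor matrix S = [[5/4, 2], [5, 2]]; det S = -15/2
solve [mL_A; mL_B] = S·[w00; w01] and [mR_A; mR_B] = S·[w10; w11]:
  w00 = -1, w01 = -1, w10 = -1, w11 = -1/2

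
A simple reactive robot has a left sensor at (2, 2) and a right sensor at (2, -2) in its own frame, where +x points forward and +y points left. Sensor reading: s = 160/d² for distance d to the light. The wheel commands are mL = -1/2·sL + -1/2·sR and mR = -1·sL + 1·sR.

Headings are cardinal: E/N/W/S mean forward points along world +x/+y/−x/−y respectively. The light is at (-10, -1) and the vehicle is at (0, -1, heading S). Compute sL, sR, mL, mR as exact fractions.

40/37 40/17 -1080/629 800/629

left sensor world pos  = (2, -3); dL² = 148
right sensor world pos = (-2, -3); dR² = 68
sL = 160/148 = 40/37
sR = 160/68 = 40/17
mL = -1/2·sL + -1/2·sR = -1080/629
mR = -1·sL + 1·sR = 800/629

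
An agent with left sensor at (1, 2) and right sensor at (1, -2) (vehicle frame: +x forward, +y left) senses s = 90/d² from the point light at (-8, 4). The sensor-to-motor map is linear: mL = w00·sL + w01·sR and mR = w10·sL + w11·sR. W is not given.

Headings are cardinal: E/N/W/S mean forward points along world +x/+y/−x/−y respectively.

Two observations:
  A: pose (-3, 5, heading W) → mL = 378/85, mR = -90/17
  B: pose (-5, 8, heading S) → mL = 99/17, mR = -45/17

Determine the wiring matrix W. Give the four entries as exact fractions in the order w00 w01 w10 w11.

obs A: pose=(-3,5,W) → sL=90/17, sR=18/5, mL=378/85, mR=-90/17
obs B: pose=(-5,8,S) → sL=45/17, sR=9, mL=99/17, mR=-45/17
sensor matrix S = [[90/17, 18/5], [45/17, 9]]; det S = 648/17
solve [mL_A; mL_B] = S·[w00; w01] and [mR_A; mR_B] = S·[w10; w11]:
  w00 = 1/2, w01 = 1/2, w10 = -1, w11 = 0

1/2 1/2 -1 0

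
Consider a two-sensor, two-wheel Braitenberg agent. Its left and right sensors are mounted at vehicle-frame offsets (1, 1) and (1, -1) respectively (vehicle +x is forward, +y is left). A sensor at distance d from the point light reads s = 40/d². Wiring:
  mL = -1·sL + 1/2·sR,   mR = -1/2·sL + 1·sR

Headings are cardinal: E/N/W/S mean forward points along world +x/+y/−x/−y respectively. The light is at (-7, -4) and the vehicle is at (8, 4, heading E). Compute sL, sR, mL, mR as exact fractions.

40/337 8/61 -1092/20557 1476/20557

left sensor world pos  = (9, 5); dL² = 337
right sensor world pos = (9, 3); dR² = 305
sL = 40/337 = 40/337
sR = 40/305 = 8/61
mL = -1·sL + 1/2·sR = -1092/20557
mR = -1/2·sL + 1·sR = 1476/20557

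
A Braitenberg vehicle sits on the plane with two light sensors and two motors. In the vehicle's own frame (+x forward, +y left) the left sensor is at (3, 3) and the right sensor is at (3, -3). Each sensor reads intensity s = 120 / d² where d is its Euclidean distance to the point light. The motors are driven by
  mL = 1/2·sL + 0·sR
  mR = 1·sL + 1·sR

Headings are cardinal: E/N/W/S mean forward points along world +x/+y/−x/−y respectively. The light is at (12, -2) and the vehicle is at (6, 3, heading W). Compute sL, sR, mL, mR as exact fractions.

left sensor world pos  = (3, 0); dL² = 85
right sensor world pos = (3, 6); dR² = 145
sL = 120/85 = 24/17
sR = 120/145 = 24/29
mL = 1/2·sL + 0·sR = 12/17
mR = 1·sL + 1·sR = 1104/493

24/17 24/29 12/17 1104/493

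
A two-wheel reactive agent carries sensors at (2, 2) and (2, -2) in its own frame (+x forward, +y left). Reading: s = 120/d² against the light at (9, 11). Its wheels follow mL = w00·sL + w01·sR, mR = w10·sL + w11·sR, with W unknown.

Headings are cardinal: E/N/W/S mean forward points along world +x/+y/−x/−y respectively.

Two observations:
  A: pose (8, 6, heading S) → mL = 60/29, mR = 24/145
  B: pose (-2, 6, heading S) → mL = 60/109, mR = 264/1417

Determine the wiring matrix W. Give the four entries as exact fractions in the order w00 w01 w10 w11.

obs A: pose=(8,6,S) → sL=12/5, sR=60/29, mL=60/29, mR=24/145
obs B: pose=(-2,6,S) → sL=12/13, sR=60/109, mL=60/109, mR=264/1417
sensor matrix S = [[12/5, 60/29], [12/13, 60/109]]; det S = -24192/41093
solve [mL_A; mL_B] = S·[w00; w01] and [mR_A; mR_B] = S·[w10; w11]:
  w00 = 0, w01 = 1, w10 = 1/2, w11 = -1/2

0 1 1/2 -1/2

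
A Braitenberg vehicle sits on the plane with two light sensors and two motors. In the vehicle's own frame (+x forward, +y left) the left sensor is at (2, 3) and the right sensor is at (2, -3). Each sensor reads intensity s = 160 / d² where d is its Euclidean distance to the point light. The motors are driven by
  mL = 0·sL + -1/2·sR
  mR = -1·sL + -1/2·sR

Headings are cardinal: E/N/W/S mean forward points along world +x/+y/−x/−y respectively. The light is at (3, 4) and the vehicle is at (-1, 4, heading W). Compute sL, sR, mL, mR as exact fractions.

32/9 32/9 -16/9 -16/3

left sensor world pos  = (-3, 1); dL² = 45
right sensor world pos = (-3, 7); dR² = 45
sL = 160/45 = 32/9
sR = 160/45 = 32/9
mL = 0·sL + -1/2·sR = -16/9
mR = -1·sL + -1/2·sR = -16/3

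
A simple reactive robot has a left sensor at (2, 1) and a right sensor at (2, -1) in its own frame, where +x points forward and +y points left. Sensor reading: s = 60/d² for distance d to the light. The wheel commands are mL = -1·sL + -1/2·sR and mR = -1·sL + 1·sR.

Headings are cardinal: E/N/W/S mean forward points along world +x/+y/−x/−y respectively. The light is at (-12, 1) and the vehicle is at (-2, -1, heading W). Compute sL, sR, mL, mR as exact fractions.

left sensor world pos  = (-4, -2); dL² = 73
right sensor world pos = (-4, 0); dR² = 65
sL = 60/73 = 60/73
sR = 60/65 = 12/13
mL = -1·sL + -1/2·sR = -1218/949
mR = -1·sL + 1·sR = 96/949

60/73 12/13 -1218/949 96/949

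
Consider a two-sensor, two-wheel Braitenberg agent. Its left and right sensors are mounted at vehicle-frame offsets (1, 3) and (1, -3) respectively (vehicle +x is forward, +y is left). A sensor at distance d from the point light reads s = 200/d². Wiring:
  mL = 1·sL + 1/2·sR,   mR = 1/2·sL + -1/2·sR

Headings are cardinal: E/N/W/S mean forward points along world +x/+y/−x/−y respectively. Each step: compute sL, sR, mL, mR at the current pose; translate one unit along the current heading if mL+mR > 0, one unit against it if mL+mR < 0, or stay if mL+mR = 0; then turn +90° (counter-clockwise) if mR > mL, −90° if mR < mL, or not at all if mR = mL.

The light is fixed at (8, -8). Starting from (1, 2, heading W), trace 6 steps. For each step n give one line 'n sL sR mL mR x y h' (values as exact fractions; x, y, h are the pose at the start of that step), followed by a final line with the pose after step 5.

0 200/113 200/233 57900/26329 12000/26329 1 2 W
1 100/121 100/73 13350/8833 -2400/8833 0 2 N
2 40/49 200/113 9420/5537 -2640/5537 0 3 E
3 50/29 1 129/58 21/58 1 3 S
4 200/113 200/233 57900/26329 12000/26329 1 2 W
5 100/121 100/73 13350/8833 -2400/8833 0 2 N
final 0 3 E

n=0: pose=(1,2,W); sL=200/113, sR=200/233; mL=57900/26329, mR=12000/26329; mL+mR=300/113 → advance +1; mR−mL=-45900/26329 → turn -1·90°
n=1: pose=(0,2,N); sL=100/121, sR=100/73; mL=13350/8833, mR=-2400/8833; mL+mR=150/121 → advance +1; mR−mL=-15750/8833 → turn -1·90°
n=2: pose=(0,3,E); sL=40/49, sR=200/113; mL=9420/5537, mR=-2640/5537; mL+mR=60/49 → advance +1; mR−mL=-12060/5537 → turn -1·90°
n=3: pose=(1,3,S); sL=50/29, sR=1; mL=129/58, mR=21/58; mL+mR=75/29 → advance +1; mR−mL=-54/29 → turn -1·90°
n=4: pose=(1,2,W); sL=200/113, sR=200/233; mL=57900/26329, mR=12000/26329; mL+mR=300/113 → advance +1; mR−mL=-45900/26329 → turn -1·90°
n=5: pose=(0,2,N); sL=100/121, sR=100/73; mL=13350/8833, mR=-2400/8833; mL+mR=150/121 → advance +1; mR−mL=-15750/8833 → turn -1·90°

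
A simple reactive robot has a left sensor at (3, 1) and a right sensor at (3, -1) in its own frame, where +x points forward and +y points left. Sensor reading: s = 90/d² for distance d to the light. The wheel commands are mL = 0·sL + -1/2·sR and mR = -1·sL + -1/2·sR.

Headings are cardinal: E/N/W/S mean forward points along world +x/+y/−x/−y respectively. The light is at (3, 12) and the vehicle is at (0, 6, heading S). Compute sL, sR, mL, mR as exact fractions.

left sensor world pos  = (1, 3); dL² = 85
right sensor world pos = (-1, 3); dR² = 97
sL = 90/85 = 18/17
sR = 90/97 = 90/97
mL = 0·sL + -1/2·sR = -45/97
mR = -1·sL + -1/2·sR = -2511/1649

18/17 90/97 -45/97 -2511/1649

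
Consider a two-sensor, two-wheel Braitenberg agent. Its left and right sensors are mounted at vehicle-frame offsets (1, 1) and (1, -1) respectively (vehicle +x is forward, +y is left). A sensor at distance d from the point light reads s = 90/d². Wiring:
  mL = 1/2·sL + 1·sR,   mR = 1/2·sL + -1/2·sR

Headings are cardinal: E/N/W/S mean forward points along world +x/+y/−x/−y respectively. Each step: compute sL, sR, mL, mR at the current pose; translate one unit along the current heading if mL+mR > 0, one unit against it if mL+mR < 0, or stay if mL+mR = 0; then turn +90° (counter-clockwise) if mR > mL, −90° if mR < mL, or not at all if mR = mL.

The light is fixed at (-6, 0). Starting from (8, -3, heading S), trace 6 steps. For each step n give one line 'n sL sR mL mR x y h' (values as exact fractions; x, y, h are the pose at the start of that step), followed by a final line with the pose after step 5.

0 90/241 18/37 6003/8917 -504/8917 8 -3 S
1 45/97 45/89 12735/17266 -180/8633 8 -4 W
2 10/17 18/41 511/697 52/697 7 -4 N
3 9/20 45/106 1377/2120 27/2120 7 -3 E
4 90/241 18/37 6003/8917 -504/8917 8 -3 S
5 45/97 45/89 12735/17266 -180/8633 8 -4 W
final 7 -4 N

n=0: pose=(8,-3,S); sL=90/241, sR=18/37; mL=6003/8917, mR=-504/8917; mL+mR=5499/8917 → advance +1; mR−mL=-27/37 → turn -1·90°
n=1: pose=(8,-4,W); sL=45/97, sR=45/89; mL=12735/17266, mR=-180/8633; mL+mR=12375/17266 → advance +1; mR−mL=-135/178 → turn -1·90°
n=2: pose=(7,-4,N); sL=10/17, sR=18/41; mL=511/697, mR=52/697; mL+mR=563/697 → advance +1; mR−mL=-27/41 → turn -1·90°
n=3: pose=(7,-3,E); sL=9/20, sR=45/106; mL=1377/2120, mR=27/2120; mL+mR=351/530 → advance +1; mR−mL=-135/212 → turn -1·90°
n=4: pose=(8,-3,S); sL=90/241, sR=18/37; mL=6003/8917, mR=-504/8917; mL+mR=5499/8917 → advance +1; mR−mL=-27/37 → turn -1·90°
n=5: pose=(8,-4,W); sL=45/97, sR=45/89; mL=12735/17266, mR=-180/8633; mL+mR=12375/17266 → advance +1; mR−mL=-135/178 → turn -1·90°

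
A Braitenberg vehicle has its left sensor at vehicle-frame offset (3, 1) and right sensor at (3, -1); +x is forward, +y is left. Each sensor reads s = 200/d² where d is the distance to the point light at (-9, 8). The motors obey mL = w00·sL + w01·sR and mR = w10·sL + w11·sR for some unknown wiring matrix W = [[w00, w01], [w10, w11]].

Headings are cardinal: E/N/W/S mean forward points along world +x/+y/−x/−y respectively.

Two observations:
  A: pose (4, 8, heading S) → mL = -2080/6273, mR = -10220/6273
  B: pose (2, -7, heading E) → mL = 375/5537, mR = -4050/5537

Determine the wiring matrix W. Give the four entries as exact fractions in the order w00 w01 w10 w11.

1 -1 -1 -1/2

obs A: pose=(4,8,S) → sL=40/41, sR=200/153, mL=-2080/6273, mR=-10220/6273
obs B: pose=(2,-7,E) → sL=25/49, sR=50/113, mL=375/5537, mR=-4050/5537
sensor matrix S = [[40/41, 200/153], [25/49, 50/113]]; det S = -8171000/34733601
solve [mL_A; mL_B] = S·[w00; w01] and [mR_A; mR_B] = S·[w10; w11]:
  w00 = 1, w01 = -1, w10 = -1, w11 = -1/2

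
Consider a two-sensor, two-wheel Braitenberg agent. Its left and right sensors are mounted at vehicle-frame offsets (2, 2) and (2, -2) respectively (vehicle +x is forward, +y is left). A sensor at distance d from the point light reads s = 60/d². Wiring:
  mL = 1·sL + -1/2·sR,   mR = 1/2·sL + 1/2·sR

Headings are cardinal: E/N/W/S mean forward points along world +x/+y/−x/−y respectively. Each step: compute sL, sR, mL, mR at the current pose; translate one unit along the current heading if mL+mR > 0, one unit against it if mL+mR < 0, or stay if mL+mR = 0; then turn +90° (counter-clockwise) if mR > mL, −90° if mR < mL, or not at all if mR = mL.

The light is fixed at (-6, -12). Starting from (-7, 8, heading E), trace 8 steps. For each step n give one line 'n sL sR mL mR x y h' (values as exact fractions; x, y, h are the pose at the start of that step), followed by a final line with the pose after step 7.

n=0: pose=(-7,8,E); sL=12/97, sR=12/65; mL=198/6305, mR=972/6305; mL+mR=18/97 → advance +1; mR−mL=774/6305 → turn +1·90°
n=1: pose=(-6,8,N); sL=15/122, sR=15/122; mL=15/244, mR=15/122; mL+mR=45/244 → advance +1; mR−mL=15/244 → turn +1·90°
n=2: pose=(-6,9,W); sL=12/73, sR=60/533; mL=4206/38909, mR=5388/38909; mL+mR=18/73 → advance +1; mR−mL=1182/38909 → turn +1·90°
n=3: pose=(-7,9,S); sL=30/181, sR=6/37; mL=567/6697, mR=1098/6697; mL+mR=45/181 → advance +1; mR−mL=531/6697 → turn +1·90°
n=4: pose=(-7,8,E); sL=12/97, sR=12/65; mL=198/6305, mR=972/6305; mL+mR=18/97 → advance +1; mR−mL=774/6305 → turn +1·90°
n=5: pose=(-6,8,N); sL=15/122, sR=15/122; mL=15/244, mR=15/122; mL+mR=45/244 → advance +1; mR−mL=15/244 → turn +1·90°
n=6: pose=(-6,9,W); sL=12/73, sR=60/533; mL=4206/38909, mR=5388/38909; mL+mR=18/73 → advance +1; mR−mL=1182/38909 → turn +1·90°
n=7: pose=(-7,9,S); sL=30/181, sR=6/37; mL=567/6697, mR=1098/6697; mL+mR=45/181 → advance +1; mR−mL=531/6697 → turn +1·90°

0 12/97 12/65 198/6305 972/6305 -7 8 E
1 15/122 15/122 15/244 15/122 -6 8 N
2 12/73 60/533 4206/38909 5388/38909 -6 9 W
3 30/181 6/37 567/6697 1098/6697 -7 9 S
4 12/97 12/65 198/6305 972/6305 -7 8 E
5 15/122 15/122 15/244 15/122 -6 8 N
6 12/73 60/533 4206/38909 5388/38909 -6 9 W
7 30/181 6/37 567/6697 1098/6697 -7 9 S
final -7 8 E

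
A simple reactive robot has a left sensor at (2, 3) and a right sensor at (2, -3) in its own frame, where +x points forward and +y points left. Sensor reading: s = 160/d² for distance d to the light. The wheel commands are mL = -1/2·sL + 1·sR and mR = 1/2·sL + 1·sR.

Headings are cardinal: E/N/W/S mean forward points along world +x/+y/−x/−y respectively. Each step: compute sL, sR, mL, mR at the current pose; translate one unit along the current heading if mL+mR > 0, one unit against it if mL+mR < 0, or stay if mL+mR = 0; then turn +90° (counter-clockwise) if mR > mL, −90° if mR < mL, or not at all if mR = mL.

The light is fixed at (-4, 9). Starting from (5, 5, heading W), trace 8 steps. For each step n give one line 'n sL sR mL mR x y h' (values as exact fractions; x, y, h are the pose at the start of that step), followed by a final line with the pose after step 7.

0 80/49 16/5 584/245 984/245 5 5 W
1 160/157 160/61 20240/9577 30000/9577 4 5 S
2 20/13 40/41 110/533 930/533 4 4 E
3 32/9 160/153 -112/153 48/17 5 4 N
4 80/49 16/5 584/245 984/245 5 5 W
5 160/157 160/61 20240/9577 30000/9577 4 5 S
6 20/13 40/41 110/533 930/533 4 4 E
7 32/9 160/153 -112/153 48/17 5 4 N
final 5 5 W

n=0: pose=(5,5,W); sL=80/49, sR=16/5; mL=584/245, mR=984/245; mL+mR=32/5 → advance +1; mR−mL=80/49 → turn +1·90°
n=1: pose=(4,5,S); sL=160/157, sR=160/61; mL=20240/9577, mR=30000/9577; mL+mR=320/61 → advance +1; mR−mL=160/157 → turn +1·90°
n=2: pose=(4,4,E); sL=20/13, sR=40/41; mL=110/533, mR=930/533; mL+mR=80/41 → advance +1; mR−mL=20/13 → turn +1·90°
n=3: pose=(5,4,N); sL=32/9, sR=160/153; mL=-112/153, mR=48/17; mL+mR=320/153 → advance +1; mR−mL=32/9 → turn +1·90°
n=4: pose=(5,5,W); sL=80/49, sR=16/5; mL=584/245, mR=984/245; mL+mR=32/5 → advance +1; mR−mL=80/49 → turn +1·90°
n=5: pose=(4,5,S); sL=160/157, sR=160/61; mL=20240/9577, mR=30000/9577; mL+mR=320/61 → advance +1; mR−mL=160/157 → turn +1·90°
n=6: pose=(4,4,E); sL=20/13, sR=40/41; mL=110/533, mR=930/533; mL+mR=80/41 → advance +1; mR−mL=20/13 → turn +1·90°
n=7: pose=(5,4,N); sL=32/9, sR=160/153; mL=-112/153, mR=48/17; mL+mR=320/153 → advance +1; mR−mL=32/9 → turn +1·90°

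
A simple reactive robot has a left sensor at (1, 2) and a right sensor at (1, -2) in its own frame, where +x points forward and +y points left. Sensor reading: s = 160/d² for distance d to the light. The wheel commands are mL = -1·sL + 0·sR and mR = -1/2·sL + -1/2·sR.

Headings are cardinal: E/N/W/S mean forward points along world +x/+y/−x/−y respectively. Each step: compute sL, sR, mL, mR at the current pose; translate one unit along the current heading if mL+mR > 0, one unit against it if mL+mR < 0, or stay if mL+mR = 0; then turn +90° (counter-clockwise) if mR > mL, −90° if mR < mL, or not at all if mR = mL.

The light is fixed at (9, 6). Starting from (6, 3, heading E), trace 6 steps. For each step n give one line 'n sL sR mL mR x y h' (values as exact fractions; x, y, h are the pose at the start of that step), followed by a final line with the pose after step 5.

0 32 160/29 -32 -544/29 6 3 E
1 4 20 -4 -12 5 3 N
2 160/13 32/9 -160/13 -928/117 5 2 E
3 80/29 80/9 -80/29 -1520/261 4 2 N
4 32/5 32/13 -32/5 -288/65 4 1 E
5 2 5 -2 -7/2 3 1 N
final 3 0 E

n=0: pose=(6,3,E); sL=32, sR=160/29; mL=-32, mR=-544/29; mL+mR=-1472/29 → advance -1; mR−mL=384/29 → turn +1·90°
n=1: pose=(5,3,N); sL=4, sR=20; mL=-4, mR=-12; mL+mR=-16 → advance -1; mR−mL=-8 → turn -1·90°
n=2: pose=(5,2,E); sL=160/13, sR=32/9; mL=-160/13, mR=-928/117; mL+mR=-2368/117 → advance -1; mR−mL=512/117 → turn +1·90°
n=3: pose=(4,2,N); sL=80/29, sR=80/9; mL=-80/29, mR=-1520/261; mL+mR=-2240/261 → advance -1; mR−mL=-800/261 → turn -1·90°
n=4: pose=(4,1,E); sL=32/5, sR=32/13; mL=-32/5, mR=-288/65; mL+mR=-704/65 → advance -1; mR−mL=128/65 → turn +1·90°
n=5: pose=(3,1,N); sL=2, sR=5; mL=-2, mR=-7/2; mL+mR=-11/2 → advance -1; mR−mL=-3/2 → turn -1·90°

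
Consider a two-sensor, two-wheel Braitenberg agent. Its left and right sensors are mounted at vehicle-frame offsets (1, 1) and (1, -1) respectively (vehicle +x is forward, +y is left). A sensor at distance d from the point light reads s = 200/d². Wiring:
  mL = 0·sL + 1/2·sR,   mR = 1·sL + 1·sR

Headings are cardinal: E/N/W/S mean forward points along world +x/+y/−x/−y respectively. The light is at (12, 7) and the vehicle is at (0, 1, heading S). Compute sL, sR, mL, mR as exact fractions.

left sensor world pos  = (1, 0); dL² = 170
right sensor world pos = (-1, 0); dR² = 218
sL = 200/170 = 20/17
sR = 200/218 = 100/109
mL = 0·sL + 1/2·sR = 50/109
mR = 1·sL + 1·sR = 3880/1853

20/17 100/109 50/109 3880/1853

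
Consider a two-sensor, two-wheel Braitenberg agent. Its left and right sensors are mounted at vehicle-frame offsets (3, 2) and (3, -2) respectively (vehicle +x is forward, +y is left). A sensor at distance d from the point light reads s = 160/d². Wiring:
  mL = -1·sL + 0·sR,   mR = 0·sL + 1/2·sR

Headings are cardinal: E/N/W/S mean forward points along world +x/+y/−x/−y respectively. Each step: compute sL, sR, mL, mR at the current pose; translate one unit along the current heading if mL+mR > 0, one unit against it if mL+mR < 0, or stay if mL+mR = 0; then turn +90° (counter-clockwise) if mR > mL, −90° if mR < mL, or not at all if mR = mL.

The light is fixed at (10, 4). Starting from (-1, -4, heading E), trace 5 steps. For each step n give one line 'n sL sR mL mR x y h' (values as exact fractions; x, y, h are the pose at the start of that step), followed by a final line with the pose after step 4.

n=0: pose=(-1,-4,E); sL=8/5, sR=40/41; mL=-8/5, mR=20/41; mL+mR=-228/205 → advance -1; mR−mL=428/205 → turn +1·90°
n=1: pose=(-2,-4,N); sL=160/221, sR=32/25; mL=-160/221, mR=16/25; mL+mR=-464/5525 → advance -1; mR−mL=7536/5525 → turn +1·90°
n=2: pose=(-2,-5,W); sL=80/173, sR=80/137; mL=-80/173, mR=40/137; mL+mR=-4040/23701 → advance -1; mR−mL=17880/23701 → turn +1·90°
n=3: pose=(-1,-5,S); sL=32/45, sR=160/313; mL=-32/45, mR=80/313; mL+mR=-6416/14085 → advance -1; mR−mL=13616/14085 → turn +1·90°
n=4: pose=(-1,-4,E); sL=8/5, sR=40/41; mL=-8/5, mR=20/41; mL+mR=-228/205 → advance -1; mR−mL=428/205 → turn +1·90°

0 8/5 40/41 -8/5 20/41 -1 -4 E
1 160/221 32/25 -160/221 16/25 -2 -4 N
2 80/173 80/137 -80/173 40/137 -2 -5 W
3 32/45 160/313 -32/45 80/313 -1 -5 S
4 8/5 40/41 -8/5 20/41 -1 -4 E
final -2 -4 N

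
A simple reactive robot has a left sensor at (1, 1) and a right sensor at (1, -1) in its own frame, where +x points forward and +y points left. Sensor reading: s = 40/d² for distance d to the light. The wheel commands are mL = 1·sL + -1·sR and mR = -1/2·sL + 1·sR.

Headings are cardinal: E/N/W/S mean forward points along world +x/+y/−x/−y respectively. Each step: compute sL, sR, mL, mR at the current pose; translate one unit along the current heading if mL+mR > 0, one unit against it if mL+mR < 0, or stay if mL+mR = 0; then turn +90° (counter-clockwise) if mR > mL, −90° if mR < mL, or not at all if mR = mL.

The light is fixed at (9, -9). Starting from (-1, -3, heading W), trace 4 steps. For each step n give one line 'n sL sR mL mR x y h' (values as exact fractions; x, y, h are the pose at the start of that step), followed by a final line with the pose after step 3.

0 20/73 4/17 48/1241 122/1241 -1 -3 W
1 8/25 40/169 352/4225 324/4225 -2 -3 S
2 1/4 2/9 1/36 7/72 -2 -4 W
3 40/137 8/37 384/5069 356/5069 -3 -4 S
final -3 -5 W

n=0: pose=(-1,-3,W); sL=20/73, sR=4/17; mL=48/1241, mR=122/1241; mL+mR=10/73 → advance +1; mR−mL=74/1241 → turn +1·90°
n=1: pose=(-2,-3,S); sL=8/25, sR=40/169; mL=352/4225, mR=324/4225; mL+mR=4/25 → advance +1; mR−mL=-28/4225 → turn -1·90°
n=2: pose=(-2,-4,W); sL=1/4, sR=2/9; mL=1/36, mR=7/72; mL+mR=1/8 → advance +1; mR−mL=5/72 → turn +1·90°
n=3: pose=(-3,-4,S); sL=40/137, sR=8/37; mL=384/5069, mR=356/5069; mL+mR=20/137 → advance +1; mR−mL=-28/5069 → turn -1·90°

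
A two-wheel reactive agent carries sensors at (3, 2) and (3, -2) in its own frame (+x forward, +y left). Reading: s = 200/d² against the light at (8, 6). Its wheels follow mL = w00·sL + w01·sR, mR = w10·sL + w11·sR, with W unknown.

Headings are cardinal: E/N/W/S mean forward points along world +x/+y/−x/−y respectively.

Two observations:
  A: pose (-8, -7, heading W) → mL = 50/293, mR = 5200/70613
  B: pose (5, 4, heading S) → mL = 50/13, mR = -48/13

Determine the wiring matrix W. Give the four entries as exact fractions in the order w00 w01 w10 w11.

1/2 0 -1 1

obs A: pose=(-8,-7,W) → sL=100/293, sR=100/241, mL=50/293, mR=5200/70613
obs B: pose=(5,4,S) → sL=100/13, sR=4, mL=50/13, mR=-48/13
sensor matrix S = [[100/293, 100/241], [100/13, 4]]; det S = -1676800/917969
solve [mL_A; mL_B] = S·[w00; w01] and [mR_A; mR_B] = S·[w10; w11]:
  w00 = 1/2, w01 = 0, w10 = -1, w11 = 1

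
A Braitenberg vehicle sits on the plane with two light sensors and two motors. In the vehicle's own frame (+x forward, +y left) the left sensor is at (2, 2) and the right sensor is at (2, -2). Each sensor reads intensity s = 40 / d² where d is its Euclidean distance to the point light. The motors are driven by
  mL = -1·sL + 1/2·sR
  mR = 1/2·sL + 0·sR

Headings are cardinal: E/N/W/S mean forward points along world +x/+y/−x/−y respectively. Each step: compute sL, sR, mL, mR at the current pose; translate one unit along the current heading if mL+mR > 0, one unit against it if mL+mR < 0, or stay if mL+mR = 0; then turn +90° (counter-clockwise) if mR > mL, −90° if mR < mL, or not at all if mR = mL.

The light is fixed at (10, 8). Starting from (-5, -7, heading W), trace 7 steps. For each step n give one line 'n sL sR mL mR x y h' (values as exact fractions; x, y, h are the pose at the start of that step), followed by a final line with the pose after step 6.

n=0: pose=(-5,-7,W); sL=20/289, sR=20/229; mL=-1690/66181, mR=10/289; mL+mR=600/66181 → advance +1; mR−mL=3980/66181 → turn +1·90°
n=1: pose=(-6,-7,S); sL=8/97, sR=40/613; mL=-2964/59461, mR=4/97; mL+mR=-512/59461 → advance -1; mR−mL=5416/59461 → turn +1·90°
n=2: pose=(-6,-6,E); sL=2/17, sR=10/113; mL=-141/1921, mR=1/17; mL+mR=-28/1921 → advance -1; mR−mL=254/1921 → turn +1·90°
n=3: pose=(-7,-6,N); sL=8/101, sR=40/369; mL=-932/37269, mR=4/101; mL+mR=544/37269 → advance +1; mR−mL=2408/37269 → turn +1·90°
n=4: pose=(-7,-5,W); sL=20/293, sR=20/241; mL=-1890/70613, mR=10/293; mL+mR=520/70613 → advance +1; mR−mL=4300/70613 → turn +1·90°
n=5: pose=(-8,-5,S); sL=40/481, sR=8/125; mL=-3076/60125, mR=20/481; mL+mR=-576/60125 → advance -1; mR−mL=5576/60125 → turn +1·90°
n=6: pose=(-8,-4,E); sL=10/89, sR=10/113; mL=-685/10057, mR=5/89; mL+mR=-120/10057 → advance -1; mR−mL=1250/10057 → turn +1·90°

0 20/289 20/229 -1690/66181 10/289 -5 -7 W
1 8/97 40/613 -2964/59461 4/97 -6 -7 S
2 2/17 10/113 -141/1921 1/17 -6 -6 E
3 8/101 40/369 -932/37269 4/101 -7 -6 N
4 20/293 20/241 -1890/70613 10/293 -7 -5 W
5 40/481 8/125 -3076/60125 20/481 -8 -5 S
6 10/89 10/113 -685/10057 5/89 -8 -4 E
final -9 -4 N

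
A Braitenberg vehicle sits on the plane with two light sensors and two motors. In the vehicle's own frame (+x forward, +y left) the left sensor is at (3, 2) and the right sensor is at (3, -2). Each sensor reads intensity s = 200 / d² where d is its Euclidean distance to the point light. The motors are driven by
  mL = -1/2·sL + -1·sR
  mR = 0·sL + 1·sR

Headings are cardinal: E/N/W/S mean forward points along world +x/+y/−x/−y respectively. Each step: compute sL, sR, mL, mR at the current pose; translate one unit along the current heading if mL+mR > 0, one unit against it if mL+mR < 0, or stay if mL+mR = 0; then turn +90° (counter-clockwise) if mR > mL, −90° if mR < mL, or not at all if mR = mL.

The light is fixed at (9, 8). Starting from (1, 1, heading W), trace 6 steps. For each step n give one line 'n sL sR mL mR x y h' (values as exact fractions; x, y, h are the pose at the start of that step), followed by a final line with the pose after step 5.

0 100/101 100/73 -13750/7373 100/73 1 1 W
1 8/5 200/181 -1724/905 200/181 2 1 S
2 25/4 5/2 -45/8 5/2 2 2 E
3 200/109 40/9 -5260/981 40/9 1 2 N
4 100/101 100/73 -13750/7373 100/73 1 1 W
5 8/5 200/181 -1724/905 200/181 2 1 S
final 2 2 E

n=0: pose=(1,1,W); sL=100/101, sR=100/73; mL=-13750/7373, mR=100/73; mL+mR=-50/101 → advance -1; mR−mL=23850/7373 → turn +1·90°
n=1: pose=(2,1,S); sL=8/5, sR=200/181; mL=-1724/905, mR=200/181; mL+mR=-4/5 → advance -1; mR−mL=2724/905 → turn +1·90°
n=2: pose=(2,2,E); sL=25/4, sR=5/2; mL=-45/8, mR=5/2; mL+mR=-25/8 → advance -1; mR−mL=65/8 → turn +1·90°
n=3: pose=(1,2,N); sL=200/109, sR=40/9; mL=-5260/981, mR=40/9; mL+mR=-100/109 → advance -1; mR−mL=9620/981 → turn +1·90°
n=4: pose=(1,1,W); sL=100/101, sR=100/73; mL=-13750/7373, mR=100/73; mL+mR=-50/101 → advance -1; mR−mL=23850/7373 → turn +1·90°
n=5: pose=(2,1,S); sL=8/5, sR=200/181; mL=-1724/905, mR=200/181; mL+mR=-4/5 → advance -1; mR−mL=2724/905 → turn +1·90°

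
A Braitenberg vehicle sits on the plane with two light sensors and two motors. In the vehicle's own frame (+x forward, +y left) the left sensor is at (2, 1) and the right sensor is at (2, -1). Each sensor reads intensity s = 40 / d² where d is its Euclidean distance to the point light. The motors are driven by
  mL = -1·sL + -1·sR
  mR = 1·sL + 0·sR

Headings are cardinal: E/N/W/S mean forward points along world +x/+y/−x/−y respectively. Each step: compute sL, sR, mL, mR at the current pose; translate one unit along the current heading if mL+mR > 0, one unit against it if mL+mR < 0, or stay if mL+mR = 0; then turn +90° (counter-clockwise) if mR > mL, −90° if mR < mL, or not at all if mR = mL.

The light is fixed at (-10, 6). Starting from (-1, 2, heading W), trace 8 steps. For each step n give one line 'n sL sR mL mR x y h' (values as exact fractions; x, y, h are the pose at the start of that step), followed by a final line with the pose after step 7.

0 20/37 20/29 -1320/1073 20/37 -1 2 W
1 40/157 40/117 -10960/18369 40/157 0 2 S
2 10/37 1/4 -77/148 10/37 0 3 E
3 8/13 40/101 -1328/1313 8/13 -1 3 N
4 20/37 20/29 -1320/1073 20/37 -1 2 W
5 40/157 40/117 -10960/18369 40/157 0 2 S
6 10/37 1/4 -77/148 10/37 0 3 E
7 8/13 40/101 -1328/1313 8/13 -1 3 N
final -1 2 W

n=0: pose=(-1,2,W); sL=20/37, sR=20/29; mL=-1320/1073, mR=20/37; mL+mR=-20/29 → advance -1; mR−mL=1900/1073 → turn +1·90°
n=1: pose=(0,2,S); sL=40/157, sR=40/117; mL=-10960/18369, mR=40/157; mL+mR=-40/117 → advance -1; mR−mL=15640/18369 → turn +1·90°
n=2: pose=(0,3,E); sL=10/37, sR=1/4; mL=-77/148, mR=10/37; mL+mR=-1/4 → advance -1; mR−mL=117/148 → turn +1·90°
n=3: pose=(-1,3,N); sL=8/13, sR=40/101; mL=-1328/1313, mR=8/13; mL+mR=-40/101 → advance -1; mR−mL=2136/1313 → turn +1·90°
n=4: pose=(-1,2,W); sL=20/37, sR=20/29; mL=-1320/1073, mR=20/37; mL+mR=-20/29 → advance -1; mR−mL=1900/1073 → turn +1·90°
n=5: pose=(0,2,S); sL=40/157, sR=40/117; mL=-10960/18369, mR=40/157; mL+mR=-40/117 → advance -1; mR−mL=15640/18369 → turn +1·90°
n=6: pose=(0,3,E); sL=10/37, sR=1/4; mL=-77/148, mR=10/37; mL+mR=-1/4 → advance -1; mR−mL=117/148 → turn +1·90°
n=7: pose=(-1,3,N); sL=8/13, sR=40/101; mL=-1328/1313, mR=8/13; mL+mR=-40/101 → advance -1; mR−mL=2136/1313 → turn +1·90°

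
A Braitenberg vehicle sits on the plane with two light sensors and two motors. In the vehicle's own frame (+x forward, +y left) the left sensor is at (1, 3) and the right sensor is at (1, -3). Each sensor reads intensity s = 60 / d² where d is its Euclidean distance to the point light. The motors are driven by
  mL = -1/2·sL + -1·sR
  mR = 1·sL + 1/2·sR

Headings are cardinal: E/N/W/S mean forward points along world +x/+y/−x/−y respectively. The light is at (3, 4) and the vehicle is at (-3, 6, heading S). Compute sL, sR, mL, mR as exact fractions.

left sensor world pos  = (0, 5); dL² = 10
right sensor world pos = (-6, 5); dR² = 82
sL = 60/10 = 6
sR = 60/82 = 30/41
mL = -1/2·sL + -1·sR = -153/41
mR = 1·sL + 1/2·sR = 261/41

6 30/41 -153/41 261/41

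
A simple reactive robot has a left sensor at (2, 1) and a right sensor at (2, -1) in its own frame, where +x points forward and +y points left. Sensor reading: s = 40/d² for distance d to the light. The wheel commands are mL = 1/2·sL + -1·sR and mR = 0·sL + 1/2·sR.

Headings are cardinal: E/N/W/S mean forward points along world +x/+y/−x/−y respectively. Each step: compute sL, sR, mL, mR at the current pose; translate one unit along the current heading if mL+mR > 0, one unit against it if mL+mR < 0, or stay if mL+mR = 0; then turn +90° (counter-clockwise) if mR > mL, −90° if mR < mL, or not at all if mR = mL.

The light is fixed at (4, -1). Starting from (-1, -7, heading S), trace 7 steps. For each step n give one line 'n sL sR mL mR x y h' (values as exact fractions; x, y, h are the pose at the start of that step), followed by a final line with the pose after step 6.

n=0: pose=(-1,-7,S); sL=1/2, sR=2/5; mL=-3/20, mR=1/5; mL+mR=1/20 → advance +1; mR−mL=7/20 → turn +1·90°
n=1: pose=(-1,-8,E); sL=8/9, sR=40/73; mL=-68/657, mR=20/73; mL+mR=112/657 → advance +1; mR−mL=248/657 → turn +1·90°
n=2: pose=(0,-8,N); sL=4/5, sR=20/17; mL=-66/85, mR=10/17; mL+mR=-16/85 → advance -1; mR−mL=116/85 → turn +1·90°
n=3: pose=(0,-9,W); sL=40/117, sR=8/17; mL=-596/1989, mR=4/17; mL+mR=-128/1989 → advance -1; mR−mL=1064/1989 → turn +1·90°
n=4: pose=(1,-9,S); sL=5/13, sR=10/29; mL=-115/754, mR=5/29; mL+mR=15/754 → advance +1; mR−mL=245/754 → turn +1·90°
n=5: pose=(1,-10,E); sL=8/13, sR=40/101; mL=-116/1313, mR=20/101; mL+mR=144/1313 → advance +1; mR−mL=376/1313 → turn +1·90°
n=6: pose=(2,-10,N); sL=20/29, sR=4/5; mL=-66/145, mR=2/5; mL+mR=-8/145 → advance -1; mR−mL=124/145 → turn +1·90°

0 1/2 2/5 -3/20 1/5 -1 -7 S
1 8/9 40/73 -68/657 20/73 -1 -8 E
2 4/5 20/17 -66/85 10/17 0 -8 N
3 40/117 8/17 -596/1989 4/17 0 -9 W
4 5/13 10/29 -115/754 5/29 1 -9 S
5 8/13 40/101 -116/1313 20/101 1 -10 E
6 20/29 4/5 -66/145 2/5 2 -10 N
final 2 -11 W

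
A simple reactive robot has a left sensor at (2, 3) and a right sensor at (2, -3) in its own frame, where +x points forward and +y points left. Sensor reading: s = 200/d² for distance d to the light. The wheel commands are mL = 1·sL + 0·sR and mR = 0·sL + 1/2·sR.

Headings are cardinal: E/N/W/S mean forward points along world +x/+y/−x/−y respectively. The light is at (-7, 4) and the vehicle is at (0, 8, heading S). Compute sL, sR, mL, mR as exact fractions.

25/13 10 25/13 5

left sensor world pos  = (3, 6); dL² = 104
right sensor world pos = (-3, 6); dR² = 20
sL = 200/104 = 25/13
sR = 200/20 = 10
mL = 1·sL + 0·sR = 25/13
mR = 0·sL + 1/2·sR = 5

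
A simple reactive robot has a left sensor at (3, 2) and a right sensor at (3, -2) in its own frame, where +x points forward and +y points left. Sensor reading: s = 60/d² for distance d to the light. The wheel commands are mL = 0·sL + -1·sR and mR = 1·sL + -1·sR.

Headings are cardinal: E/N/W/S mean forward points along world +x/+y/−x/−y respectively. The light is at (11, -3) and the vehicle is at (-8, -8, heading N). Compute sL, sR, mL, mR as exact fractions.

left sensor world pos  = (-10, -5); dL² = 445
right sensor world pos = (-6, -5); dR² = 293
sL = 60/445 = 12/89
sR = 60/293 = 60/293
mL = 0·sL + -1·sR = -60/293
mR = 1·sL + -1·sR = -1824/26077

12/89 60/293 -60/293 -1824/26077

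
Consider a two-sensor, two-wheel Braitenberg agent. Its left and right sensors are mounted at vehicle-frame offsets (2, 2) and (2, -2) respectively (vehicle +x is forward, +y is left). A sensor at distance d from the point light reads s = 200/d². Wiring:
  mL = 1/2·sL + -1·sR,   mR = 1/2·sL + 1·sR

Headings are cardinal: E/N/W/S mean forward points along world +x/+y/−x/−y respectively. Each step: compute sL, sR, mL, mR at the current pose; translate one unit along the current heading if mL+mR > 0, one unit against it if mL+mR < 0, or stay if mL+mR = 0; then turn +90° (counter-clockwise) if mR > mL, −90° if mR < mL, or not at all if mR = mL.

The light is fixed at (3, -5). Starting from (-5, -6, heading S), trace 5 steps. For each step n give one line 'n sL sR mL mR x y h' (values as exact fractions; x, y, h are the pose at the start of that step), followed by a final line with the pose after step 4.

0 40/9 200/109 380/981 3980/981 -5 -6 S
1 50/9 50/13 -125/117 775/117 -5 -7 E
2 200/81 8 -548/81 748/81 -4 -7 N
3 20/9 100/41 -490/369 1310/369 -4 -6 W
4 40/9 200/109 380/981 3980/981 -5 -6 S
final -5 -7 E

n=0: pose=(-5,-6,S); sL=40/9, sR=200/109; mL=380/981, mR=3980/981; mL+mR=40/9 → advance +1; mR−mL=400/109 → turn +1·90°
n=1: pose=(-5,-7,E); sL=50/9, sR=50/13; mL=-125/117, mR=775/117; mL+mR=50/9 → advance +1; mR−mL=100/13 → turn +1·90°
n=2: pose=(-4,-7,N); sL=200/81, sR=8; mL=-548/81, mR=748/81; mL+mR=200/81 → advance +1; mR−mL=16 → turn +1·90°
n=3: pose=(-4,-6,W); sL=20/9, sR=100/41; mL=-490/369, mR=1310/369; mL+mR=20/9 → advance +1; mR−mL=200/41 → turn +1·90°
n=4: pose=(-5,-6,S); sL=40/9, sR=200/109; mL=380/981, mR=3980/981; mL+mR=40/9 → advance +1; mR−mL=400/109 → turn +1·90°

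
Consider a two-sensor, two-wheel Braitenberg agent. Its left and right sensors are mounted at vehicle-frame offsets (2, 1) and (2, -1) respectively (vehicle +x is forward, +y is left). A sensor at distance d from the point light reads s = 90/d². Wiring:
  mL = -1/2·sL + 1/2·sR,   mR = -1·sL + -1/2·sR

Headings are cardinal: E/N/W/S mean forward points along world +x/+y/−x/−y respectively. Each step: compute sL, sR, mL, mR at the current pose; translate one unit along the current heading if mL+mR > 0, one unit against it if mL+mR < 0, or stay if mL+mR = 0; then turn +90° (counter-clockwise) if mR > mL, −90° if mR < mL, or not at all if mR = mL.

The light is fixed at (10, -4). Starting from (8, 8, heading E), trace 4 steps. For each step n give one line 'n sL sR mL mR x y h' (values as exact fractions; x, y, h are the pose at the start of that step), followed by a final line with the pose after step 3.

0 90/169 90/121 2160/20449 -18495/20449 8 8 E
1 45/52 45/58 -135/3016 -945/754 7 8 S
2 90/169 90/221 -180/2873 -2115/2873 7 9 W
3 5/13 45/113 10/1469 -1715/2938 8 9 N
final 8 8 E

n=0: pose=(8,8,E); sL=90/169, sR=90/121; mL=2160/20449, mR=-18495/20449; mL+mR=-135/169 → advance -1; mR−mL=-20655/20449 → turn -1·90°
n=1: pose=(7,8,S); sL=45/52, sR=45/58; mL=-135/3016, mR=-945/754; mL+mR=-135/104 → advance -1; mR−mL=-3645/3016 → turn -1·90°
n=2: pose=(7,9,W); sL=90/169, sR=90/221; mL=-180/2873, mR=-2115/2873; mL+mR=-135/169 → advance -1; mR−mL=-1935/2873 → turn -1·90°
n=3: pose=(8,9,N); sL=5/13, sR=45/113; mL=10/1469, mR=-1715/2938; mL+mR=-15/26 → advance -1; mR−mL=-1735/2938 → turn -1·90°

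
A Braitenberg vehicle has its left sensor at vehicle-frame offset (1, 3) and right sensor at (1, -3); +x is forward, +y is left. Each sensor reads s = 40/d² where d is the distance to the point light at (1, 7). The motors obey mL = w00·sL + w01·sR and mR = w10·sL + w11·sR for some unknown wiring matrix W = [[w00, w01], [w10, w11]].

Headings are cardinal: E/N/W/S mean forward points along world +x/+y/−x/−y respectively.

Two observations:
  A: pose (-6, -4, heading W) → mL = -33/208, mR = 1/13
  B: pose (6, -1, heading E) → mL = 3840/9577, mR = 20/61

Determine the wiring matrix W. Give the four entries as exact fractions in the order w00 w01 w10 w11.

1 -1 1/2 0

obs A: pose=(-6,-4,W) → sL=2/13, sR=5/16, mL=-33/208, mR=1/13
obs B: pose=(6,-1,E) → sL=40/61, sR=40/157, mL=3840/9577, mR=20/61
sensor matrix S = [[2/13, 5/16], [40/61, 40/157]]; det S = -41265/249002
solve [mL_A; mL_B] = S·[w00; w01] and [mR_A; mR_B] = S·[w10; w11]:
  w00 = 1, w01 = -1, w10 = 1/2, w11 = 0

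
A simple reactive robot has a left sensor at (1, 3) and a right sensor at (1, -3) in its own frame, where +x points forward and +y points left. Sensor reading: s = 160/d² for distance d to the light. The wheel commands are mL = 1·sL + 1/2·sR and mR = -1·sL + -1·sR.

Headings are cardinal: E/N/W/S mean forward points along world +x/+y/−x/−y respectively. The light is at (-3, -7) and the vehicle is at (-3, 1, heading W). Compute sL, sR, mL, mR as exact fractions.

80/13 80/61 5400/793 -5920/793

left sensor world pos  = (-4, -2); dL² = 26
right sensor world pos = (-4, 4); dR² = 122
sL = 160/26 = 80/13
sR = 160/122 = 80/61
mL = 1·sL + 1/2·sR = 5400/793
mR = -1·sL + -1·sR = -5920/793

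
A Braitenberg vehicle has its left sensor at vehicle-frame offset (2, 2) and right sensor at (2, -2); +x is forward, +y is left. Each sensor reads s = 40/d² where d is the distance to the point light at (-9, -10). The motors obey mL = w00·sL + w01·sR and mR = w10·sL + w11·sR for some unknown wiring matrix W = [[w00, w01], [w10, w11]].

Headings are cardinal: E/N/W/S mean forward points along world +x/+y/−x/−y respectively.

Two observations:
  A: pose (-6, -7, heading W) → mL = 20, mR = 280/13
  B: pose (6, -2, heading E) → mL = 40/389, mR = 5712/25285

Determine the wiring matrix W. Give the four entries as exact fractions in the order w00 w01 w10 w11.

1 0 1 1

obs A: pose=(-6,-7,W) → sL=20, sR=20/13, mL=20, mR=280/13
obs B: pose=(6,-2,E) → sL=40/389, sR=8/65, mL=40/389, mR=5712/25285
sensor matrix S = [[20, 20/13], [40/389, 8/65]]; det S = 896/389
solve [mL_A; mL_B] = S·[w00; w01] and [mR_A; mR_B] = S·[w10; w11]:
  w00 = 1, w01 = 0, w10 = 1, w11 = 1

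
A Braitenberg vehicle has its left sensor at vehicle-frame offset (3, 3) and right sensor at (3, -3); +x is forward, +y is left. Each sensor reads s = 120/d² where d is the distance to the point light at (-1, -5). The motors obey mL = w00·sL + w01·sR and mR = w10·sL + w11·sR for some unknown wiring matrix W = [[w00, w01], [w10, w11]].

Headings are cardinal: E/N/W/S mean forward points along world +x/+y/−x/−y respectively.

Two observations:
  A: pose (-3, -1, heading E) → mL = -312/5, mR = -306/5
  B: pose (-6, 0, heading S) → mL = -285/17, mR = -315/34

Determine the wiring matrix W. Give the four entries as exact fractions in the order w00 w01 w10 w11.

obs A: pose=(-3,-1,E) → sL=12/5, sR=60, mL=-312/5, mR=-306/5
obs B: pose=(-6,0,S) → sL=15, sR=30/17, mL=-285/17, mR=-315/34
sensor matrix S = [[12/5, 60], [15, 30/17]]; det S = -15228/17
solve [mL_A; mL_B] = S·[w00; w01] and [mR_A; mR_B] = S·[w10; w11]:
  w00 = -1, w01 = -1, w10 = -1/2, w11 = -1

-1 -1 -1/2 -1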